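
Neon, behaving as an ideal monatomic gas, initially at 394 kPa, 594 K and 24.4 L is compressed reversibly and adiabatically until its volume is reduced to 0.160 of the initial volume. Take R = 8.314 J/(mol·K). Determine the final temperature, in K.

2020 K

Adiabatic: TV^(γ−1) = const ⇒ T₂ = 594×(6.25)^0.667 = 2020 K; PV^γ = const ⇒ P₂ = 8360 kPa.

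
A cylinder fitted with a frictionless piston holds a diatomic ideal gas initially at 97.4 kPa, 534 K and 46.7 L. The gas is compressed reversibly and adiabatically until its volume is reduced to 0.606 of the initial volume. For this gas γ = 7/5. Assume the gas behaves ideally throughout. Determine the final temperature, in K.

Adiabatic: TV^(γ−1) = const ⇒ T₂ = 534×(1.65)^0.400 = 652 K; PV^γ = const ⇒ P₂ = 196 kPa.

652 K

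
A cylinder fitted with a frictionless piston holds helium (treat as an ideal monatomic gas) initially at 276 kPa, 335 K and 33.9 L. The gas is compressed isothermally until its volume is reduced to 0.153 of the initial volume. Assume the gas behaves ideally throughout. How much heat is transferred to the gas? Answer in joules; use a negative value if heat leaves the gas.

n = P₁V₁/(RT₁) = 276×33.9/(8.314×335) = 3.36 mol.
Isothermal: T stays 335 K; PV = const ⇒ V₂ = 5.19 L, P₂ = 1800 kPa.
ΔU = 0 (ideal gas, T constant).
W = nRT ln(V₂/V₁) = 3.36×8.314×335×ln(0.153) = -17600 J.
Q = ΔU + W = -17600 J.

-17600 J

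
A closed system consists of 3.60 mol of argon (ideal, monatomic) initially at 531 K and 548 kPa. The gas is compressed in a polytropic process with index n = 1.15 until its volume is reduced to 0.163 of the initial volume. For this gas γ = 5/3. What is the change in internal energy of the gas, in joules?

7460 J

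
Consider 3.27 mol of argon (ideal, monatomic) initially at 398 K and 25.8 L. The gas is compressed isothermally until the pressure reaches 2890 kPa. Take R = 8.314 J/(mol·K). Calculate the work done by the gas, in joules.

-20900 J

P₁ = nRT₁/V₁ = 3.27×8.314×398/25.8 = 419 kPa.
Isothermal: T stays 398 K; PV = const ⇒ V₂ = 3.74 L, P₂ = 2890 kPa.
W = nRT ln(V₂/V₁) = 3.27×8.314×398×ln(0.145) = -20900 J.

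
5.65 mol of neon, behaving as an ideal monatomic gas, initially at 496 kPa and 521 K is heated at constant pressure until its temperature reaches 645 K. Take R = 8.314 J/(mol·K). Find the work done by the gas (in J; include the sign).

V₁ = nRT₁/P₁ = 5.65×8.314×521/496 = 49.3 L.
Isobaric: P stays 496 kPa; V/T = const ⇒ T₂ = 645 K, V₂ = 61.1 L.
W = PΔV = 496×(61.1−49.3) kPa·L = 5820 J.

5820 J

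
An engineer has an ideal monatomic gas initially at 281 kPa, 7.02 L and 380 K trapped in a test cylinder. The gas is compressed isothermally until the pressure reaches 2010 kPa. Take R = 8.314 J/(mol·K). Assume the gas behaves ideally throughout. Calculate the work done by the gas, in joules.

n = P₁V₁/(RT₁) = 281×7.02/(8.314×380) = 0.624 mol.
Isothermal: T stays 380 K; PV = const ⇒ V₂ = 0.981 L, P₂ = 2010 kPa.
W = nRT ln(V₂/V₁) = 0.624×8.314×380×ln(0.140) = -3880 J.

-3880 J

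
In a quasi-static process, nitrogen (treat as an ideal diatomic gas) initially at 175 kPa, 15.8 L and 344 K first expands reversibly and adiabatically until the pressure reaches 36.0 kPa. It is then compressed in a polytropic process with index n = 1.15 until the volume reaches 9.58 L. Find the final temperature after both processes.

280 K

n = P₁V₁/(RT₁) = 175×15.8/(8.314×344) = 0.967 mol.
Step 1 — Adiabatic: T₂/T₁ = (P₂/P₁)^((γ−1)/γ) ⇒ T₂ = 344×(0.206)^0.286 = 219 K; V₂ = 48.9 L.
ΔU = nCvΔT = 0.967×20.8×(219−344) = -2510 J.
Q = 0 for an adiabatic process, so W = −ΔU = 2510 J.
State after step 1: P = 36.0 kPa, V = 48.9 L, T = 219 K.
Step 2 — Polytropic n=1.15: T₂ = T₁(V₁/V₂)^(n−1) = 219×(5.10)^0.15 = 280 K; P₂ = P₁(V₁/V₂)^n = 235 kPa.
W = (P₁V₁−P₂V₂)/(n−1) = (36.0×48.9−235×9.58)/0.15 = -3250 J.
ΔU = nCvΔT = 0.967×20.8×(280−219) = 1220 J.
Q = ΔU + W = -2030 J.
Net over both steps: W = -737 J, Q = -2030 J, ΔU = -1290 J.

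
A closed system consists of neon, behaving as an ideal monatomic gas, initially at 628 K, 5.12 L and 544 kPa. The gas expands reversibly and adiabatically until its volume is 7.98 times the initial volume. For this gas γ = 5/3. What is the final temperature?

157 K

Adiabatic: TV^(γ−1) = const ⇒ T₂ = 628×(0.125)^0.667 = 157 K; PV^γ = const ⇒ P₂ = 17.1 kPa.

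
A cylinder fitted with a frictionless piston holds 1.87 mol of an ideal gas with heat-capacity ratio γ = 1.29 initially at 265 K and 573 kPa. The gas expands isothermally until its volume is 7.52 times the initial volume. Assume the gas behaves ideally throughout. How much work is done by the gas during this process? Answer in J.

8310 J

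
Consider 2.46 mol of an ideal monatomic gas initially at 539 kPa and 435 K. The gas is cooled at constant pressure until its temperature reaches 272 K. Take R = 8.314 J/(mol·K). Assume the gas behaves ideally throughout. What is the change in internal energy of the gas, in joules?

-5000 J

V₁ = nRT₁/P₁ = 2.46×8.314×435/539 = 16.5 L.
Isobaric: P stays 539 kPa; V/T = const ⇒ T₂ = 272 K, V₂ = 10.3 L.
For an ideal gas ΔU = nCvΔT with Cv = (3/2)R = 12.5 J/(mol·K).
ΔU = 2.46×12.5×(272−435) = -5000 J.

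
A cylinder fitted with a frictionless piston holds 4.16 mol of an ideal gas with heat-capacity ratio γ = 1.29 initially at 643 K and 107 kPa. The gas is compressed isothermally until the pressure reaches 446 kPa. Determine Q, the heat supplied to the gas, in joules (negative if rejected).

V₁ = nRT₁/P₁ = 4.16×8.314×643/107 = 208 L.
Isothermal: T stays 643 K; PV = const ⇒ V₂ = 49.9 L, P₂ = 446 kPa.
ΔU = 0 (ideal gas, T constant).
W = nRT ln(V₂/V₁) = 4.16×8.314×643×ln(0.240) = -31700 J.
Q = ΔU + W = -31700 J.

-31700 J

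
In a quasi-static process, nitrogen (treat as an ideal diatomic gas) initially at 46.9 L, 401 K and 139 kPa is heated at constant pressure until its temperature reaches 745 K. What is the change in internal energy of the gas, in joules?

14000 J

n = P₁V₁/(RT₁) = 139×46.9/(8.314×401) = 1.96 mol.
Isobaric: P stays 139 kPa; V/T = const ⇒ T₂ = 745 K, V₂ = 87.1 L.
For an ideal gas ΔU = nCvΔT with Cv = (5/2)R = 20.8 J/(mol·K).
ΔU = 1.96×20.8×(745−401) = 14000 J.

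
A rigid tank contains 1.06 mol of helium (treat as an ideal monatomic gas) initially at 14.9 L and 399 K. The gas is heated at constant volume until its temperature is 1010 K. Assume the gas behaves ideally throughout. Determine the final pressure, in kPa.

597 kPa

P₁ = nRT₁/V₁ = 1.06×8.314×399/14.9 = 236 kPa.
Isochoric: V stays 14.9 L; P/T = const ⇒ T₂ = 1010 K, P₂ = 597 kPa.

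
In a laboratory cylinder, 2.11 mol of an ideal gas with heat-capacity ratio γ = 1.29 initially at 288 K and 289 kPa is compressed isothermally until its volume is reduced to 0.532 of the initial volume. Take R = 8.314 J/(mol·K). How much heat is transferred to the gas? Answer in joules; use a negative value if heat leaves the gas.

V₁ = nRT₁/P₁ = 2.11×8.314×288/289 = 17.5 L.
Isothermal: T stays 288 K; PV = const ⇒ V₂ = 9.30 L, P₂ = 543 kPa.
ΔU = 0 (ideal gas, T constant).
W = nRT ln(V₂/V₁) = 2.11×8.314×288×ln(0.532) = -3190 J.
Q = ΔU + W = -3190 J.

-3190 J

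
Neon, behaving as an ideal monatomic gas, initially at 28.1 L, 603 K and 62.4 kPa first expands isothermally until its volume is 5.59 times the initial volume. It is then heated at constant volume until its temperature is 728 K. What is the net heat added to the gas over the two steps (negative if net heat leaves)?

n = P₁V₁/(RT₁) = 62.4×28.1/(8.314×603) = 0.350 mol.
Step 1 — Isothermal: T stays 603 K; PV = const ⇒ V₂ = 157 L, P₂ = 11.2 kPa.
ΔU = 0 (ideal gas, T constant).
W = nRT ln(V₂/V₁) = 0.350×8.314×603×ln(5.59) = 3020 J.
Q = ΔU + W = 3020 J.
State after step 1: P = 11.2 kPa, V = 157 L, T = 603 K.
Step 2 — Isochoric: V stays 157 L; P/T = const ⇒ T₂ = 728 K, P₂ = 13.5 kPa.
W = 0 (no volume change).
ΔU = nCvΔT = 0.350×12.5×(728−603) = 545 J.
Q = ΔU = 545 J.
Net over both steps: W = 3020 J, Q = 3560 J, ΔU = 545 J.

3560 J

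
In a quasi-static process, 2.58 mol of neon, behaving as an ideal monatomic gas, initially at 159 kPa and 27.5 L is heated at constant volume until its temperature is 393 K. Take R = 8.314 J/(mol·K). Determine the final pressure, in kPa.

307 kPa

T₁ = P₁V₁/(nR) = 159×27.5/(2.58×8.314) = 204 K.
Isochoric: V stays 27.5 L; P/T = const ⇒ T₂ = 393 K, P₂ = 307 kPa.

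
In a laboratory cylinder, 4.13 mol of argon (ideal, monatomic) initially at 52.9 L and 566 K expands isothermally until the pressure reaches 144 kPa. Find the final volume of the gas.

135 L

P₁ = nRT₁/V₁ = 4.13×8.314×566/52.9 = 367 kPa.
Isothermal: T stays 566 K; PV = const ⇒ V₂ = 135 L, P₂ = 144 kPa.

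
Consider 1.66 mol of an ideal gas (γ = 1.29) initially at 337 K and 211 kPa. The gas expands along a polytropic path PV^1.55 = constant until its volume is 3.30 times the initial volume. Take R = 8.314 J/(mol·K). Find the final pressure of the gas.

V₁ = nRT₁/P₁ = 1.66×8.314×337/211 = 22.0 L.
Polytropic n=1.55: T₂ = T₁(V₁/V₂)^(n−1) = 337×(0.303)^0.55 = 175 K; P₂ = P₁(V₁/V₂)^n = 33.2 kPa.

33.2 kPa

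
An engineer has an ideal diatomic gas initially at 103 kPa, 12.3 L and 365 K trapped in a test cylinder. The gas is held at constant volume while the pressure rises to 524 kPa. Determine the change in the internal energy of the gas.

12900 J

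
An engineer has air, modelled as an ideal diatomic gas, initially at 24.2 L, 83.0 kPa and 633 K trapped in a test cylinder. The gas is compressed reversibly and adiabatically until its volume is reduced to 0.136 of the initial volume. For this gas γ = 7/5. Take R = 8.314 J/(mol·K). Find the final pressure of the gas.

1360 kPa

Adiabatic: TV^(γ−1) = const ⇒ T₂ = 633×(7.35)^0.400 = 1410 K; PV^γ = const ⇒ P₂ = 1360 kPa.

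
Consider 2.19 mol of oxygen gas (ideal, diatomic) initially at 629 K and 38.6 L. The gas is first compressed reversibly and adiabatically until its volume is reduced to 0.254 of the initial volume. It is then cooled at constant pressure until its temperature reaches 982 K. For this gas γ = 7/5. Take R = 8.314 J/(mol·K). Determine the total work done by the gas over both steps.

-22800 J

P₁ = nRT₁/V₁ = 2.19×8.314×629/38.6 = 297 kPa.
Step 1 — Adiabatic: TV^(γ−1) = const ⇒ T₂ = 629×(3.94)^0.400 = 1090 K; PV^γ = const ⇒ P₂ = 2020 kPa.
ΔU = nCvΔT = 2.19×20.8×(1090−629) = 20900 J.
Q = 0 for an adiabatic process, so W = −ΔU = -20900 J.
State after step 1: P = 2020 kPa, V = 9.80 L, T = 1090 K.
Step 2 — Isobaric: P stays 2020 kPa; V/T = const ⇒ T₂ = 982 K, V₂ = 8.85 L.
W = PΔV = 2020×(8.85−9.80) kPa·L = -1930 J.
ΔU = nCvΔT = 2.19×20.8×(982−1090) = -4840 J.
Q = ΔU + W = nCpΔT = -6770 J.
Net over both steps: W = -22800 J, Q = -6770 J, ΔU = 16100 J.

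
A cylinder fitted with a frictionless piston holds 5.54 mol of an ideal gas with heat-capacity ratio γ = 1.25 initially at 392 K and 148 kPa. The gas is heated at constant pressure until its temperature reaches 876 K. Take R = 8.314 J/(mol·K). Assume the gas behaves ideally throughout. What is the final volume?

273 L

V₁ = nRT₁/P₁ = 5.54×8.314×392/148 = 122 L.
Isobaric: P stays 148 kPa; V/T = const ⇒ T₂ = 876 K, V₂ = 273 L.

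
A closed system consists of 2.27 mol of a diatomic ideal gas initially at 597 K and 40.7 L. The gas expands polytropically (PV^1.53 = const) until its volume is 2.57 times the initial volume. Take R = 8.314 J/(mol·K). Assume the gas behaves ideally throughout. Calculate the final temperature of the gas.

362 K

P₁ = nRT₁/V₁ = 2.27×8.314×597/40.7 = 277 kPa.
Polytropic n=1.53: T₂ = T₁(V₁/V₂)^(n−1) = 597×(0.389)^0.53 = 362 K; P₂ = P₁(V₁/V₂)^n = 65.3 kPa.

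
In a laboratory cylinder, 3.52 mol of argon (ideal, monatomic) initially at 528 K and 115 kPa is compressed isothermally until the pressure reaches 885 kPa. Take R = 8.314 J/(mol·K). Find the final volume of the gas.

17.5 L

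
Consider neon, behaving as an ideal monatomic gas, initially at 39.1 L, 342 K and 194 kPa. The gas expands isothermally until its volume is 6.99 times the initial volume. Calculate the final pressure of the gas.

Isothermal: T stays 342 K; PV = const ⇒ V₂ = 273 L, P₂ = 27.8 kPa.

27.8 kPa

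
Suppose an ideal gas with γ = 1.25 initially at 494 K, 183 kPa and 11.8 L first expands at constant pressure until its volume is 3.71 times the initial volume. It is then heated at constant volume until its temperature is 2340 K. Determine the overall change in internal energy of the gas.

n = P₁V₁/(RT₁) = 183×11.8/(8.314×494) = 0.526 mol.
Step 1 — Isobaric: P stays 183 kPa; V/T = const ⇒ T₂ = 1830 K, V₂ = 43.8 L.
W = PΔV = 183×(43.8−11.8) kPa·L = 5850 J.
ΔU = nCvΔT = 0.526×33.3×(1830−494) = 23400 J.
Q = ΔU + W = nCpΔT = 29300 J.
State after step 1: P = 183 kPa, V = 43.8 L, T = 1830 K.
Step 2 — Isochoric: V stays 43.8 L; P/T = const ⇒ T₂ = 2340 K, P₂ = 234 kPa.
W = 0 (no volume change).
ΔU = nCvΔT = 0.526×33.3×(2340−1830) = 8870 J.
Q = ΔU = 8870 J.
Net over both steps: W = 5850 J, Q = 38100 J, ΔU = 32300 J.

32300 J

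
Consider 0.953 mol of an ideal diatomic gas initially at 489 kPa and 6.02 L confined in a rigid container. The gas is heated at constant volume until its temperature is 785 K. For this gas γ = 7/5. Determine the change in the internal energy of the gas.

8190 J

T₁ = P₁V₁/(nR) = 489×6.02/(0.953×8.314) = 372 K.
Isochoric: V stays 6.02 L; P/T = const ⇒ T₂ = 785 K, P₂ = 1030 kPa.
For an ideal gas ΔU = nCvΔT with Cv = (5/2)R = 20.8 J/(mol·K).
ΔU = 0.953×20.8×(785−372) = 8190 J.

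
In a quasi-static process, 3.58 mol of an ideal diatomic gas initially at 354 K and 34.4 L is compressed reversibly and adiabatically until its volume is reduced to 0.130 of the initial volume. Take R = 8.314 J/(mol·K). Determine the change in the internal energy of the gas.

33200 J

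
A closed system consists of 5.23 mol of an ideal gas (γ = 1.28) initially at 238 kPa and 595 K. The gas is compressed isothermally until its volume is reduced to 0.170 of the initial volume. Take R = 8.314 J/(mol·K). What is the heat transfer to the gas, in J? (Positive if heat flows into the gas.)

V₁ = nRT₁/P₁ = 5.23×8.314×595/238 = 109 L.
Isothermal: T stays 595 K; PV = const ⇒ V₂ = 18.5 L, P₂ = 1400 kPa.
ΔU = 0 (ideal gas, T constant).
W = nRT ln(V₂/V₁) = 5.23×8.314×595×ln(0.170) = -45800 J.
Q = ΔU + W = -45800 J.

-45800 J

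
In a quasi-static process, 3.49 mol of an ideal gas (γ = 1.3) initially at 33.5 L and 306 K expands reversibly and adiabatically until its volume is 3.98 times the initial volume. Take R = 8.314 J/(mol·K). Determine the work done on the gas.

-10000 J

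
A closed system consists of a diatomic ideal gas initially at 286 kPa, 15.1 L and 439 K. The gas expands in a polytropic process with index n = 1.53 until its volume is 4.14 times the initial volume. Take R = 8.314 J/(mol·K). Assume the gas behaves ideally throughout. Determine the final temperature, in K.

207 K

Polytropic n=1.53: T₂ = T₁(V₁/V₂)^(n−1) = 439×(0.242)^0.53 = 207 K; P₂ = P₁(V₁/V₂)^n = 32.5 kPa.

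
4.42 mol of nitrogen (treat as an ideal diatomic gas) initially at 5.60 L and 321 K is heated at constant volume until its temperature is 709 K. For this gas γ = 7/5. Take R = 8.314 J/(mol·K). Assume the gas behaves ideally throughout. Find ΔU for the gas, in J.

35600 J

P₁ = nRT₁/V₁ = 4.42×8.314×321/5.60 = 2110 kPa.
Isochoric: V stays 5.60 L; P/T = const ⇒ T₂ = 709 K, P₂ = 4650 kPa.
For an ideal gas ΔU = nCvΔT with Cv = (5/2)R = 20.8 J/(mol·K).
ΔU = 4.42×20.8×(709−321) = 35600 J.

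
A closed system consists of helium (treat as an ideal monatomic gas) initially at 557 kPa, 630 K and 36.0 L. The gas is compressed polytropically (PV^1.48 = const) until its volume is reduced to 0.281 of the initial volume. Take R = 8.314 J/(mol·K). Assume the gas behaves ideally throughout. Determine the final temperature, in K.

1160 K

Polytropic n=1.48: T₂ = T₁(V₁/V₂)^(n−1) = 630×(3.56)^0.48 = 1160 K; P₂ = P₁(V₁/V₂)^n = 3650 kPa.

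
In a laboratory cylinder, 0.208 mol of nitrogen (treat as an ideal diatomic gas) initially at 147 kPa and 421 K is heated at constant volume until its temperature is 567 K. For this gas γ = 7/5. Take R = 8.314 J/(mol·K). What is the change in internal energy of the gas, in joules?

631 J

V₁ = nRT₁/P₁ = 0.208×8.314×421/147 = 4.95 L.
Isochoric: V stays 4.95 L; P/T = const ⇒ T₂ = 567 K, P₂ = 198 kPa.
For an ideal gas ΔU = nCvΔT with Cv = (5/2)R = 20.8 J/(mol·K).
ΔU = 0.208×20.8×(567−421) = 631 J.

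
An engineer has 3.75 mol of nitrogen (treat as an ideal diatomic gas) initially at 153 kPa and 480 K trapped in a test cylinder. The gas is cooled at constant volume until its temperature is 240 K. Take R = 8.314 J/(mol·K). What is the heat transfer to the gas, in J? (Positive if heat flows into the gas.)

-18700 J

V₁ = nRT₁/P₁ = 3.75×8.314×480/153 = 97.8 L.
Isochoric: V stays 97.8 L; P/T = const ⇒ T₂ = 240 K, P₂ = 76.5 kPa.
W = 0 (no volume change).
ΔU = nCvΔT = 3.75×20.8×(240−480) = -18700 J.
Q = ΔU = -18700 J.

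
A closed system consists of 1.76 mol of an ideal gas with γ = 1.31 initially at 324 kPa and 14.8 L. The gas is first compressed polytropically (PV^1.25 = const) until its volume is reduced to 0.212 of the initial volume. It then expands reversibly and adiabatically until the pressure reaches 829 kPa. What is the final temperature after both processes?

T₁ = P₁V₁/(nR) = 324×14.8/(1.76×8.314) = 328 K.
Step 1 — Polytropic n=1.25: T₂ = T₁(V₁/V₂)^(n−1) = 328×(4.72)^0.25 = 483 K; P₂ = P₁(V₁/V₂)^n = 2250 kPa.
W = (P₁V₁−P₂V₂)/(n−1) = (324×14.8−2250×3.14)/0.25 = -9090 J.
ΔU = nCvΔT = 1.76×26.8×(483−328) = 7330 J.
Q = ΔU + W = -1760 J.
State after step 1: P = 2250 kPa, V = 3.14 L, T = 483 K.
Step 2 — Adiabatic: T₂/T₁ = (P₂/P₁)^((γ−1)/γ) ⇒ T₂ = 483×(0.368)^0.237 = 381 K; V₂ = 6.73 L.
ΔU = nCvΔT = 1.76×26.8×(381−483) = -4800 J.
Q = 0 for an adiabatic process, so W = −ΔU = 4800 J.
Net over both steps: W = -4280 J, Q = -1760 J, ΔU = 2530 J.

381 K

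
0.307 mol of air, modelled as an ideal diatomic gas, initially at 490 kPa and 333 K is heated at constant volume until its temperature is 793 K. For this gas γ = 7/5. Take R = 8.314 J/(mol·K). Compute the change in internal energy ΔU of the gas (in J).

V₁ = nRT₁/P₁ = 0.307×8.314×333/490 = 1.73 L.
Isochoric: V stays 1.73 L; P/T = const ⇒ T₂ = 793 K, P₂ = 1170 kPa.
For an ideal gas ΔU = nCvΔT with Cv = (5/2)R = 20.8 J/(mol·K).
ΔU = 0.307×20.8×(793−333) = 2940 J.

2940 J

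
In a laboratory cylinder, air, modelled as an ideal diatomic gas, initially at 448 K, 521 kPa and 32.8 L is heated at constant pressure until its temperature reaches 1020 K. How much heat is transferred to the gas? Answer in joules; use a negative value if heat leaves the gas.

76400 J

n = P₁V₁/(RT₁) = 521×32.8/(8.314×448) = 4.59 mol.
Isobaric: P stays 521 kPa; V/T = const ⇒ T₂ = 1020 K, V₂ = 74.7 L.
W = PΔV = 521×(74.7−32.8) kPa·L = 21800 J.
ΔU = nCvΔT = 4.59×20.8×(1020−448) = 54500 J.
Q = ΔU + W = nCpΔT = 76400 J.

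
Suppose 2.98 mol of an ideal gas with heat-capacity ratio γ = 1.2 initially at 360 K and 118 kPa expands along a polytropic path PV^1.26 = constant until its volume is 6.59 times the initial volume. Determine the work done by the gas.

V₁ = nRT₁/P₁ = 2.98×8.314×360/118 = 75.6 L.
Polytropic n=1.26: T₂ = T₁(V₁/V₂)^(n−1) = 360×(0.152)^0.26 = 220 K; P₂ = P₁(V₁/V₂)^n = 11.0 kPa.
W = (P₁V₁−P₂V₂)/(n−1) = (118×75.6−11.0×498)/0.26 = 13300 J.

13300 J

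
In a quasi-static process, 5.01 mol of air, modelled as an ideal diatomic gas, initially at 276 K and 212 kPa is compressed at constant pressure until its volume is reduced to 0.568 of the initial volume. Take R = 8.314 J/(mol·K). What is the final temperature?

V₁ = nRT₁/P₁ = 5.01×8.314×276/212 = 54.2 L.
Isobaric: P stays 212 kPa; V/T = const ⇒ T₂ = 157 K, V₂ = 30.8 L.

157 K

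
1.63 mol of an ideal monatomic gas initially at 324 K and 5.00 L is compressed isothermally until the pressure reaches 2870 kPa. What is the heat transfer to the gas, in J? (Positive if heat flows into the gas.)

P₁ = nRT₁/V₁ = 1.63×8.314×324/5.00 = 878 kPa.
Isothermal: T stays 324 K; PV = const ⇒ V₂ = 1.53 L, P₂ = 2870 kPa.
ΔU = 0 (ideal gas, T constant).
W = nRT ln(V₂/V₁) = 1.63×8.314×324×ln(0.306) = -5200 J.
Q = ΔU + W = -5200 J.

-5200 J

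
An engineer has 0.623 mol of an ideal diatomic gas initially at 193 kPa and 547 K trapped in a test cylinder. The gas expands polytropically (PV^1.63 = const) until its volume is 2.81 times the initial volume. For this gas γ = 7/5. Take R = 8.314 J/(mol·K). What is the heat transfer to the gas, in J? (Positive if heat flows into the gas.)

V₁ = nRT₁/P₁ = 0.623×8.314×547/193 = 14.7 L.
Polytropic n=1.63: T₂ = T₁(V₁/V₂)^(n−1) = 547×(0.356)^0.63 = 285 K; P₂ = P₁(V₁/V₂)^n = 35.8 kPa.
W = (P₁V₁−P₂V₂)/(n−1) = (193×14.7−35.8×41.3)/0.63 = 2150 J.
ΔU = nCvΔT = 0.623×20.8×(285−547) = -3390 J.
Q = ΔU + W = -1240 J.

-1240 J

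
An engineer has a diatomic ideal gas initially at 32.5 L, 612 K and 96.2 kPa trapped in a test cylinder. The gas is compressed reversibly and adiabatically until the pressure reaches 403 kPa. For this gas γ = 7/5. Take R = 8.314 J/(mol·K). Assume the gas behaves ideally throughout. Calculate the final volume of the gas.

Adiabatic: T₂/T₁ = (P₂/P₁)^((γ−1)/γ) ⇒ T₂ = 612×(4.19)^0.286 = 922 K; V₂ = 11.7 L.

11.7 L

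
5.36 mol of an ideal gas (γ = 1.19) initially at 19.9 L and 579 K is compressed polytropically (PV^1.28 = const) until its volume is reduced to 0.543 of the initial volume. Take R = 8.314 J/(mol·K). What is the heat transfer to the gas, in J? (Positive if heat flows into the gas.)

P₁ = nRT₁/V₁ = 5.36×8.314×579/19.9 = 1300 kPa.
Polytropic n=1.28: T₂ = T₁(V₁/V₂)^(n−1) = 579×(1.84)^0.28 = 687 K; P₂ = P₁(V₁/V₂)^n = 2830 kPa.
W = (P₁V₁−P₂V₂)/(n−1) = (1300×19.9−2830×10.8)/0.28 = -17200 J.
ΔU = nCvΔT = 5.36×43.8×(687−579) = 25300 J.
Q = ΔU + W = 8140 J.

8140 J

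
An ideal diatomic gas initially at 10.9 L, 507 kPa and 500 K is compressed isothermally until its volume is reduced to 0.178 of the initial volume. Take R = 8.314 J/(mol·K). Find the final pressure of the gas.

2850 kPa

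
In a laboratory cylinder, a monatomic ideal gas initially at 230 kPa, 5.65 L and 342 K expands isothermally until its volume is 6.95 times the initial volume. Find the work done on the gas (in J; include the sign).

-2520 J

n = P₁V₁/(RT₁) = 230×5.65/(8.314×342) = 0.457 mol.
Isothermal: T stays 342 K; PV = const ⇒ V₂ = 39.3 L, P₂ = 33.1 kPa.
W = nRT ln(V₂/V₁) = 0.457×8.314×342×ln(6.95) = 2520 J.
Work done on the gas = −W_by = -2520 J.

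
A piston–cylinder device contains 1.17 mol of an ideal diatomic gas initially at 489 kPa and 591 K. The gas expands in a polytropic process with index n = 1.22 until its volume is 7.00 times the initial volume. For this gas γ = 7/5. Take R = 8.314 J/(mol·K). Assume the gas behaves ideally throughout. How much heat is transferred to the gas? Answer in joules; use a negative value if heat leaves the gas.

4100 J

V₁ = nRT₁/P₁ = 1.17×8.314×591/489 = 11.8 L.
Polytropic n=1.22: T₂ = T₁(V₁/V₂)^(n−1) = 591×(0.143)^0.22 = 385 K; P₂ = P₁(V₁/V₂)^n = 45.5 kPa.
W = (P₁V₁−P₂V₂)/(n−1) = (489×11.8−45.5×82.3)/0.22 = 9100 J.
ΔU = nCvΔT = 1.17×20.8×(385−591) = -5010 J.
Q = ΔU + W = 4100 J.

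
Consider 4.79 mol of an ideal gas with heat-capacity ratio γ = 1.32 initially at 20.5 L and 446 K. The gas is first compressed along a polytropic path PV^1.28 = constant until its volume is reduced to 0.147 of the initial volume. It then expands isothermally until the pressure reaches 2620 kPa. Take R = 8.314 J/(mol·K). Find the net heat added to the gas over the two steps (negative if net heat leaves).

P₁ = nRT₁/V₁ = 4.79×8.314×446/20.5 = 866 kPa.
Step 1 — Polytropic n=1.28: T₂ = T₁(V₁/V₂)^(n−1) = 446×(6.80)^0.28 = 763 K; P₂ = P₁(V₁/V₂)^n = 10100 kPa.
W = (P₁V₁−P₂V₂)/(n−1) = (866×20.5−10100×3.01)/0.28 = -45100 J.
ΔU = nCvΔT = 4.79×26.0×(763−446) = 39400 J.
Q = ΔU + W = -5630 J.
State after step 1: P = 10100 kPa, V = 3.01 L, T = 763 K.
Step 2 — Isothermal: T stays 763 K; PV = const ⇒ V₂ = 11.6 L, P₂ = 2620 kPa.
ΔU = 0 (ideal gas, T constant).
W = nRT ln(V₂/V₁) = 4.79×8.314×763×ln(3.85) = 40900 J.
Q = ΔU + W = 40900 J.
Net over both steps: W = -4130 J, Q = 35300 J, ΔU = 39400 J.

35300 J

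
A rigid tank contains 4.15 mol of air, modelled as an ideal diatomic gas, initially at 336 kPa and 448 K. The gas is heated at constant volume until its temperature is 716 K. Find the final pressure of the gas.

537 kPa

V₁ = nRT₁/P₁ = 4.15×8.314×448/336 = 46.0 L.
Isochoric: V stays 46.0 L; P/T = const ⇒ T₂ = 716 K, P₂ = 537 kPa.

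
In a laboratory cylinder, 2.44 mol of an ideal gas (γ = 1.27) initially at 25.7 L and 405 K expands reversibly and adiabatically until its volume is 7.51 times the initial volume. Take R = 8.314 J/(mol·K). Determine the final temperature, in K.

P₁ = nRT₁/V₁ = 2.44×8.314×405/25.7 = 320 kPa.
Adiabatic: TV^(γ−1) = const ⇒ T₂ = 405×(0.133)^0.270 = 235 K; PV^γ = const ⇒ P₂ = 24.7 kPa.

235 K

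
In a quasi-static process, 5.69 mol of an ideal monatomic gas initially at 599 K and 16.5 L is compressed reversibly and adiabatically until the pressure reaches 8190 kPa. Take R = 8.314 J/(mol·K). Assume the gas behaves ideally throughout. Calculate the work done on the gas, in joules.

36900 J

P₁ = nRT₁/V₁ = 5.69×8.314×599/16.5 = 1720 kPa.
Adiabatic: T₂/T₁ = (P₂/P₁)^((γ−1)/γ) ⇒ T₂ = 599×(4.77)^0.400 = 1120 K; V₂ = 6.46 L.
ΔU = nCvΔT = 5.69×12.5×(1120−599) = 36900 J.
Q = 0 for an adiabatic process, so W = −ΔU = -36900 J.
Work done on the gas = −W_by = 36900 J.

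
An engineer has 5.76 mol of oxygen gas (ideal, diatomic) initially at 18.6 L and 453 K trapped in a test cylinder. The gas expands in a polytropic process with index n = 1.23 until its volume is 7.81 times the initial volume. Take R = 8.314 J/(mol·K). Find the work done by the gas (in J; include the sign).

35500 J

P₁ = nRT₁/V₁ = 5.76×8.314×453/18.6 = 1170 kPa.
Polytropic n=1.23: T₂ = T₁(V₁/V₂)^(n−1) = 453×(0.128)^0.23 = 282 K; P₂ = P₁(V₁/V₂)^n = 93.1 kPa.
W = (P₁V₁−P₂V₂)/(n−1) = (1170×18.6−93.1×145)/0.23 = 35500 J.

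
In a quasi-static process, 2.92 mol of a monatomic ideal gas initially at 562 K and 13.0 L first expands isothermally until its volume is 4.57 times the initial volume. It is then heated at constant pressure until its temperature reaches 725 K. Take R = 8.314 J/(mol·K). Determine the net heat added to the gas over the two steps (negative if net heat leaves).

P₁ = nRT₁/V₁ = 2.92×8.314×562/13.0 = 1050 kPa.
Step 1 — Isothermal: T stays 562 K; PV = const ⇒ V₂ = 59.4 L, P₂ = 230 kPa.
ΔU = 0 (ideal gas, T constant).
W = nRT ln(V₂/V₁) = 2.92×8.314×562×ln(4.57) = 20700 J.
Q = ΔU + W = 20700 J.
State after step 1: P = 230 kPa, V = 59.4 L, T = 562 K.
Step 2 — Isobaric: P stays 230 kPa; V/T = const ⇒ T₂ = 725 K, V₂ = 76.6 L.
W = PΔV = 230×(76.6−59.4) kPa·L = 3960 J.
ΔU = nCvΔT = 2.92×12.5×(725−562) = 5940 J.
Q = ΔU + W = nCpΔT = 9890 J.
Net over both steps: W = 24700 J, Q = 30600 J, ΔU = 5940 J.

30600 J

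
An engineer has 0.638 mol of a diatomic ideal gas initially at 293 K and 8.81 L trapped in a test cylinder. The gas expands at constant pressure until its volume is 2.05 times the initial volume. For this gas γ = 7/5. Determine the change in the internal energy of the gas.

P₁ = nRT₁/V₁ = 0.638×8.314×293/8.81 = 176 kPa.
Isobaric: P stays 176 kPa; V/T = const ⇒ T₂ = 601 K, V₂ = 18.1 L.
For an ideal gas ΔU = nCvΔT with Cv = (5/2)R = 20.8 J/(mol·K).
ΔU = 0.638×20.8×(601−293) = 4080 J.

4080 J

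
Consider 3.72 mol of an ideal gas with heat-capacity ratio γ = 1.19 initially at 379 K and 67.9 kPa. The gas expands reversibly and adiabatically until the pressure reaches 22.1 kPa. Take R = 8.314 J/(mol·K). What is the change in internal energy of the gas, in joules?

V₁ = nRT₁/P₁ = 3.72×8.314×379/67.9 = 173 L.
Adiabatic: T₂/T₁ = (P₂/P₁)^((γ−1)/γ) ⇒ T₂ = 379×(0.325)^0.160 = 317 K; V₂ = 443 L.
For an ideal gas ΔU = nCvΔT with Cv = R/(γ−1) = 43.8 J/(mol·K).
ΔU = 3.72×43.8×(317−379) = -10100 J.

-10100 J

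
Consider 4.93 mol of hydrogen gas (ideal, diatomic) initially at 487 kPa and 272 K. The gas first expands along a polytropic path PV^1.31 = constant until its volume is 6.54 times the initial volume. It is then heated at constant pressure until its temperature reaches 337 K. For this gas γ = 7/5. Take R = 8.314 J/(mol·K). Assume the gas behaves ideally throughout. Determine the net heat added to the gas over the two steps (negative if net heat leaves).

30100 J

V₁ = nRT₁/P₁ = 4.93×8.314×272/487 = 22.9 L.
Step 1 — Polytropic n=1.31: T₂ = T₁(V₁/V₂)^(n−1) = 272×(0.153)^0.31 = 152 K; P₂ = P₁(V₁/V₂)^n = 41.6 kPa.
W = (P₁V₁−P₂V₂)/(n−1) = (487×22.9−41.6×150)/0.31 = 15900 J.
ΔU = nCvΔT = 4.93×20.8×(152−272) = -12300 J.
Q = ΔU + W = 3570 J.
State after step 1: P = 41.6 kPa, V = 150 L, T = 152 K.
Step 2 — Isobaric: P stays 41.6 kPa; V/T = const ⇒ T₂ = 337 K, V₂ = 332 L.
W = PΔV = 41.6×(332−150) kPa·L = 7580 J.
ΔU = nCvΔT = 4.93×20.8×(337−152) = 19000 J.
Q = ΔU + W = nCpΔT = 26500 J.
Net over both steps: W = 23500 J, Q = 30100 J, ΔU = 6660 J.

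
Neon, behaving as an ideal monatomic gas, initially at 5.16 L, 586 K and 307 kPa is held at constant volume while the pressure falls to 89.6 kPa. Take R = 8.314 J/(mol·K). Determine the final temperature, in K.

171 K

Isochoric: V stays 5.16 L; P/T = const ⇒ T₂ = 171 K, P₂ = 89.6 kPa.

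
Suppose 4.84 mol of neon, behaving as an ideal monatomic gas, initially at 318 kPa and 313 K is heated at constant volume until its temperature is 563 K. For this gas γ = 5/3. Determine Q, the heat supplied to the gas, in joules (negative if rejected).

V₁ = nRT₁/P₁ = 4.84×8.314×313/318 = 39.6 L.
Isochoric: V stays 39.6 L; P/T = const ⇒ T₂ = 563 K, P₂ = 572 kPa.
W = 0 (no volume change).
ΔU = nCvΔT = 4.84×12.5×(563−313) = 15100 J.
Q = ΔU = 15100 J.

15100 J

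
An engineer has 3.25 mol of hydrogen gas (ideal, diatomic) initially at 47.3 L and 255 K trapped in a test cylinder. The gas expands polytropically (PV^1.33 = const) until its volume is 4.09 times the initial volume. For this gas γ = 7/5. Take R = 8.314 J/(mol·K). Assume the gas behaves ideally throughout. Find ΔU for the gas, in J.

-6400 J

P₁ = nRT₁/V₁ = 3.25×8.314×255/47.3 = 146 kPa.
Polytropic n=1.33: T₂ = T₁(V₁/V₂)^(n−1) = 255×(0.244)^0.33 = 160 K; P₂ = P₁(V₁/V₂)^n = 22.4 kPa.
For an ideal gas ΔU = nCvΔT with Cv = (5/2)R = 20.8 J/(mol·K).
ΔU = 3.25×20.8×(160−255) = -6400 J.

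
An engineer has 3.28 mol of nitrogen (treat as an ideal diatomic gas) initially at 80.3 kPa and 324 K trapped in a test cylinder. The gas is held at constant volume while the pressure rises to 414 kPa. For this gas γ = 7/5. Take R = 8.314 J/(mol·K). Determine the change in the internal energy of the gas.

91800 J

V₁ = nRT₁/P₁ = 3.28×8.314×324/80.3 = 110 L.
Isochoric: V stays 110 L; P/T = const ⇒ T₂ = 1670 K, P₂ = 414 kPa.
For an ideal gas ΔU = nCvΔT with Cv = (5/2)R = 20.8 J/(mol·K).
ΔU = 3.28×20.8×(1670−324) = 91800 J.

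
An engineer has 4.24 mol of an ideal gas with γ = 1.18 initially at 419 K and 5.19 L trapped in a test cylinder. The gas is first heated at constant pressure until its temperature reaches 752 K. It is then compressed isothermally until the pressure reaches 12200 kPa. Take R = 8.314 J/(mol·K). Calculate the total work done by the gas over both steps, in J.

P₁ = nRT₁/V₁ = 4.24×8.314×419/5.19 = 2850 kPa.
Step 1 — Isobaric: P stays 2850 kPa; V/T = const ⇒ T₂ = 752 K, V₂ = 9.31 L.
W = PΔV = 2850×(9.31−5.19) kPa·L = 11700 J.
ΔU = nCvΔT = 4.24×46.2×(752−419) = 65200 J.
Q = ΔU + W = nCpΔT = 77000 J.
State after step 1: P = 2850 kPa, V = 9.31 L, T = 752 K.
Step 2 — Isothermal: T stays 752 K; PV = const ⇒ V₂ = 2.17 L, P₂ = 12200 kPa.
ΔU = 0 (ideal gas, T constant).
W = nRT ln(V₂/V₁) = 4.24×8.314×752×ln(0.233) = -38600 J.
Q = ΔU + W = -38600 J.
Net over both steps: W = -26800 J, Q = 38400 J, ΔU = 65200 J.

-26800 J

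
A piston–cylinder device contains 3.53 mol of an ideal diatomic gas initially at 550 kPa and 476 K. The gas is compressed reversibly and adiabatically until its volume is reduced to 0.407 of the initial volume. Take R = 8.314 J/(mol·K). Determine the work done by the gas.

-15100 J

V₁ = nRT₁/P₁ = 3.53×8.314×476/550 = 25.4 L.
Adiabatic: TV^(γ−1) = const ⇒ T₂ = 476×(2.46)^0.400 = 682 K; PV^γ = const ⇒ P₂ = 1940 kPa.
ΔU = nCvΔT = 3.53×20.8×(682−476) = 15100 J.
Q = 0 for an adiabatic process, so W = −ΔU = -15100 J.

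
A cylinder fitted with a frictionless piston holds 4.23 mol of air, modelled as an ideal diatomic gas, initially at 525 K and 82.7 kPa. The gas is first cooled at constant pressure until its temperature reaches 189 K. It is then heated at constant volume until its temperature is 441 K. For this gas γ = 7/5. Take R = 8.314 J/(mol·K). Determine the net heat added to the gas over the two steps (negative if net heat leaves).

V₁ = nRT₁/P₁ = 4.23×8.314×525/82.7 = 223 L.
Step 1 — Isobaric: P stays 82.7 kPa; V/T = const ⇒ T₂ = 189 K, V₂ = 80.4 L.
W = PΔV = 82.7×(80.4−223) kPa·L = -11800 J.
ΔU = nCvΔT = 4.23×20.8×(189−525) = -29500 J.
Q = ΔU + W = nCpΔT = -41400 J.
State after step 1: P = 82.7 kPa, V = 80.4 L, T = 189 K.
Step 2 — Isochoric: V stays 80.4 L; P/T = const ⇒ T₂ = 441 K, P₂ = 193 kPa.
W = 0 (no volume change).
ΔU = nCvΔT = 4.23×20.8×(441−189) = 22200 J.
Q = ΔU = 22200 J.
Net over both steps: W = -11800 J, Q = -19200 J, ΔU = -7390 J.

-19200 J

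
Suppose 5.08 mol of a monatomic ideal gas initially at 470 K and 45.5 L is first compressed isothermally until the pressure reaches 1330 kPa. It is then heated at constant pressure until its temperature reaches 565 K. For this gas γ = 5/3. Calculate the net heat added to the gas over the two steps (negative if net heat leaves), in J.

P₁ = nRT₁/V₁ = 5.08×8.314×470/45.5 = 436 kPa.
Step 1 — Isothermal: T stays 470 K; PV = const ⇒ V₂ = 14.9 L, P₂ = 1330 kPa.
ΔU = 0 (ideal gas, T constant).
W = nRT ln(V₂/V₁) = 5.08×8.314×470×ln(0.328) = -22100 J.
Q = ΔU + W = -22100 J.
State after step 1: P = 1330 kPa, V = 14.9 L, T = 470 K.
Step 2 — Isobaric: P stays 1330 kPa; V/T = const ⇒ T₂ = 565 K, V₂ = 17.9 L.
W = PΔV = 1330×(17.9−14.9) kPa·L = 4010 J.
ΔU = nCvΔT = 5.08×12.5×(565−470) = 6020 J.
Q = ΔU + W = nCpΔT = 10000 J.
Net over both steps: W = -18100 J, Q = -12100 J, ΔU = 6020 J.

-12100 J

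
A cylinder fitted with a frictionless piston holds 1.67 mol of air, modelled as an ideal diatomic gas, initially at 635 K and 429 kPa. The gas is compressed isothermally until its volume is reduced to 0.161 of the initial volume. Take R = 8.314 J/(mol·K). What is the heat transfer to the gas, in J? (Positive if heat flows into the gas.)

V₁ = nRT₁/P₁ = 1.67×8.314×635/429 = 20.6 L.
Isothermal: T stays 635 K; PV = const ⇒ V₂ = 3.31 L, P₂ = 2660 kPa.
ΔU = 0 (ideal gas, T constant).
W = nRT ln(V₂/V₁) = 1.67×8.314×635×ln(0.161) = -16100 J.
Q = ΔU + W = -16100 J.

-16100 J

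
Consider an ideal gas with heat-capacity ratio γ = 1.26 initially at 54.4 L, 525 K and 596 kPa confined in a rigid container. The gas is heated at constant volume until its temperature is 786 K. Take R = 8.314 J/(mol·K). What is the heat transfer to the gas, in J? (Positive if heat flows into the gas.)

n = P₁V₁/(RT₁) = 596×54.4/(8.314×525) = 7.43 mol.
Isochoric: V stays 54.4 L; P/T = const ⇒ T₂ = 786 K, P₂ = 892 kPa.
W = 0 (no volume change).
ΔU = nCvΔT = 7.43×32.0×(786−525) = 62000 J.
Q = ΔU = 62000 J.

62000 J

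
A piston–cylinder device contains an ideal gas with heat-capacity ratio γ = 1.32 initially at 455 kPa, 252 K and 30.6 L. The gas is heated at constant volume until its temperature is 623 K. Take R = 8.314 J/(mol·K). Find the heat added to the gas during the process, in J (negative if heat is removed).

n = P₁V₁/(RT₁) = 455×30.6/(8.314×252) = 6.65 mol.
Isochoric: V stays 30.6 L; P/T = const ⇒ T₂ = 623 K, P₂ = 1120 kPa.
W = 0 (no volume change).
ΔU = nCvΔT = 6.65×26.0×(623−252) = 64100 J.
Q = ΔU = 64100 J.

64100 J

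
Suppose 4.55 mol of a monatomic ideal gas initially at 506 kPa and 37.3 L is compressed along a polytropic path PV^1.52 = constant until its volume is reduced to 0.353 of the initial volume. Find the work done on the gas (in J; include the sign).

26100 J

T₁ = P₁V₁/(nR) = 506×37.3/(4.55×8.314) = 499 K.
Polytropic n=1.52: T₂ = T₁(V₁/V₂)^(n−1) = 499×(2.83)^0.52 = 857 K; P₂ = P₁(V₁/V₂)^n = 2460 kPa.
W = (P₁V₁−P₂V₂)/(n−1) = (506×37.3−2460×13.2)/0.52 = -26100 J.
Work done on the gas = −W_by = 26100 J.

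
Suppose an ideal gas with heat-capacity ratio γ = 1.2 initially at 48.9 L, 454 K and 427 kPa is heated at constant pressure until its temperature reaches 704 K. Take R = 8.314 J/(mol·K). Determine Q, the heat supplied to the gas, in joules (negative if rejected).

69000 J

n = P₁V₁/(RT₁) = 427×48.9/(8.314×454) = 5.53 mol.
Isobaric: P stays 427 kPa; V/T = const ⇒ T₂ = 704 K, V₂ = 75.8 L.
W = PΔV = 427×(75.8−48.9) kPa·L = 11500 J.
ΔU = nCvΔT = 5.53×41.6×(704−454) = 57500 J.
Q = ΔU + W = nCpΔT = 69000 J.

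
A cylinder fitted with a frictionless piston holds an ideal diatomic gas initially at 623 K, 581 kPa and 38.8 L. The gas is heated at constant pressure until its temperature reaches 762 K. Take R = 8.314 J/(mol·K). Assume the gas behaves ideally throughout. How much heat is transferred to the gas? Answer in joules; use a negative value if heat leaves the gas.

17600 J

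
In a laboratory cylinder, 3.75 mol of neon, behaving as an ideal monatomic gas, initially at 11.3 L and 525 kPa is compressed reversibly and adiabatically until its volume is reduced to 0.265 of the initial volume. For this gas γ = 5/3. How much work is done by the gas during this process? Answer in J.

-12700 J

T₁ = P₁V₁/(nR) = 525×11.3/(3.75×8.314) = 190 K.
Adiabatic: TV^(γ−1) = const ⇒ T₂ = 190×(3.77)^0.667 = 461 K; PV^γ = const ⇒ P₂ = 4800 kPa.
ΔU = nCvΔT = 3.75×12.5×(461−190) = 12700 J.
Q = 0 for an adiabatic process, so W = −ΔU = -12700 J.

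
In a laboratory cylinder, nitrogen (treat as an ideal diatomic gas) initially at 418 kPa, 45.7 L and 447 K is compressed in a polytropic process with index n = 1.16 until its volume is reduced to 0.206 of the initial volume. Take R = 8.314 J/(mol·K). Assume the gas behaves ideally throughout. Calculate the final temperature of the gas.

Polytropic n=1.16: T₂ = T₁(V₁/V₂)^(n−1) = 447×(4.85)^0.16 = 576 K; P₂ = P₁(V₁/V₂)^n = 2610 kPa.

576 K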